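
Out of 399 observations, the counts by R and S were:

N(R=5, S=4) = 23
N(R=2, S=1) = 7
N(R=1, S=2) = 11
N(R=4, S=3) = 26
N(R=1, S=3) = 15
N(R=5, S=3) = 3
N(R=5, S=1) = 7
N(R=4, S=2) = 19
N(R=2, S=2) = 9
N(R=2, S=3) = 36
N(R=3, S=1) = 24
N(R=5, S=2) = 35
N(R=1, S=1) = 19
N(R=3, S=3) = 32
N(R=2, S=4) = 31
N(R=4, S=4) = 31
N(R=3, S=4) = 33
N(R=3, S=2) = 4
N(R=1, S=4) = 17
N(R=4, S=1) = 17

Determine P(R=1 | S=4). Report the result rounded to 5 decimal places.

0.12593

Total with S=4: 17 + 31 + 33 + 31 + 23 = 135.
P(R=1 | S=4) = 17/135 = 0.12593.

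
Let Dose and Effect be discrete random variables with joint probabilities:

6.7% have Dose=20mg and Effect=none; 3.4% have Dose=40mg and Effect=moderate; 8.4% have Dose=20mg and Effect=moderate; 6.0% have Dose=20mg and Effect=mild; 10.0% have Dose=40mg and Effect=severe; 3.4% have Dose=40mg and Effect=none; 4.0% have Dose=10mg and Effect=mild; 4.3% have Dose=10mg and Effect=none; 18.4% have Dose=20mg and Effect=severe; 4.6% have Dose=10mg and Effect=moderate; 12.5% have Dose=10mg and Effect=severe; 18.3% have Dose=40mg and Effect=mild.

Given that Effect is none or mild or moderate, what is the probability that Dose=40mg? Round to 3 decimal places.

0.425

P(Effect=none) = 0.043 + 0.067 + 0.034 = 0.144.
P(Effect=mild) = 0.040 + 0.060 + 0.183 = 0.283.
P(Effect=moderate) = 0.046 + 0.084 + 0.034 = 0.164.
P(Effect ∈ {none, mild, moderate}) = 0.144 + 0.283 + 0.164 = 0.591; P(Dose=40mg, Effect ∈ {none, mild, moderate}) = 0.034 + 0.183 + 0.034 = 0.251.
P(Dose=40mg | Effect ∈ {none, mild, moderate}) = 0.251/0.591 = 0.425.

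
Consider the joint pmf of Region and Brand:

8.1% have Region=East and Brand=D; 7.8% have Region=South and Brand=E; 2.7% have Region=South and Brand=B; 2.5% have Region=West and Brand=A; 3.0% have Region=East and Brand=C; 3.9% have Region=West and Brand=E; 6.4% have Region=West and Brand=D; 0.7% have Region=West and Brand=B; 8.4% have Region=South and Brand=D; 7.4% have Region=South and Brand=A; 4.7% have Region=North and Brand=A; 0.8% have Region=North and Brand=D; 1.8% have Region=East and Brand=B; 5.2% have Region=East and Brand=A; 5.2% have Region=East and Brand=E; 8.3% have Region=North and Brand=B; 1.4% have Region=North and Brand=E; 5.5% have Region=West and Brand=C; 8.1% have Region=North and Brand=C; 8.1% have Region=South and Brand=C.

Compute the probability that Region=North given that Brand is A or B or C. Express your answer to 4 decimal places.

0.3638

P(Brand=A) = 0.047 + 0.074 + 0.052 + 0.025 = 0.198.
P(Brand=B) = 0.083 + 0.027 + 0.018 + 0.007 = 0.135.
P(Brand=C) = 0.081 + 0.081 + 0.030 + 0.055 = 0.247.
P(Brand ∈ {A, B, C}) = 0.198 + 0.135 + 0.247 = 0.580; P(Region=North, Brand ∈ {A, B, C}) = 0.047 + 0.083 + 0.081 = 0.211.
P(Region=North | Brand ∈ {A, B, C}) = 0.211/0.580 = 0.3638.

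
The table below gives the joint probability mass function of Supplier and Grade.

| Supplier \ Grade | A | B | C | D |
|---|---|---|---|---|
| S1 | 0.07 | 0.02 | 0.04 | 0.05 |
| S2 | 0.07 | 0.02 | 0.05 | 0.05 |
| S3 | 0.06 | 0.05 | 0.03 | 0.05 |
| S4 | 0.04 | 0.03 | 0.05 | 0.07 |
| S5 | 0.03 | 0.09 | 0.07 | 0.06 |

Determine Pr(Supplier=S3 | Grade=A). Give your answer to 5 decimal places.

0.22222

P(Grade=A) = 0.07 + 0.07 + 0.06 + 0.04 + 0.03 = 0.27.
P(Supplier=S3 | Grade=A) = 0.06/0.27 = 0.22222.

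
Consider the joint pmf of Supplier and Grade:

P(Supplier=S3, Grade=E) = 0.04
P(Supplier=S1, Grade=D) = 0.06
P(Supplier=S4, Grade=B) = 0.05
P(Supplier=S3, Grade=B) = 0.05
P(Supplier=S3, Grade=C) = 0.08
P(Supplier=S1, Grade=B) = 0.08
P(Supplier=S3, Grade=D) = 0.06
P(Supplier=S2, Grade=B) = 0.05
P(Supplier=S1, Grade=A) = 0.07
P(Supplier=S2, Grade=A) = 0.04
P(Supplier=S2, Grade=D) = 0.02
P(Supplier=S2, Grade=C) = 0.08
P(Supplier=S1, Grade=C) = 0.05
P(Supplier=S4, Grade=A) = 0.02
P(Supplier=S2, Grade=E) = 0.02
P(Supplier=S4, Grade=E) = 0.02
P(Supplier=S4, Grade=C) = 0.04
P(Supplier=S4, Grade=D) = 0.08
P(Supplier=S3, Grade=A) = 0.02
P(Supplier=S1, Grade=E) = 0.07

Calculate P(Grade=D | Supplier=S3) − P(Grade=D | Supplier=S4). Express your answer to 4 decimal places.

P(Supplier=S3) = 0.02 + 0.05 + 0.08 + 0.06 + 0.04 = 0.25; P(Grade=D | Supplier=S3) = 0.06/0.25 = 0.24000.
P(Supplier=S4) = 0.02 + 0.05 + 0.04 + 0.08 + 0.02 = 0.21; P(Grade=D | Supplier=S4) = 0.08/0.21 = 0.38095.
Difference = -0.1410.

-0.1410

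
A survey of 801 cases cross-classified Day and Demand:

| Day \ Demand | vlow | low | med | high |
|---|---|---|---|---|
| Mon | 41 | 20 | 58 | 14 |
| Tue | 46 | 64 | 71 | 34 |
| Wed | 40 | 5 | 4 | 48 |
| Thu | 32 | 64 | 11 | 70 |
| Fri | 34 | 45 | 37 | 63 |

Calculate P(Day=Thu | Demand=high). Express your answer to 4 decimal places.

Total with Demand=high: 14 + 34 + 48 + 70 + 63 = 229.
P(Day=Thu | Demand=high) = 70/229 = 0.3057.

0.3057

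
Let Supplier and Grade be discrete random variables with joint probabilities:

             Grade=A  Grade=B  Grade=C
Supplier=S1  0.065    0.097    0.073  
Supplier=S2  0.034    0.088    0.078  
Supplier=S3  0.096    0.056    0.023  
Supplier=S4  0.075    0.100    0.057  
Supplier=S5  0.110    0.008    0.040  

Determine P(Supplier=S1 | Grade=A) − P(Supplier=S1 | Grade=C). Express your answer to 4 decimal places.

P(Grade=A) = 0.065 + 0.034 + 0.096 + 0.075 + 0.110 = 0.380; P(Supplier=S1 | Grade=A) = 0.065/0.380 = 0.17105.
P(Grade=C) = 0.073 + 0.078 + 0.023 + 0.057 + 0.040 = 0.271; P(Supplier=S1 | Grade=C) = 0.073/0.271 = 0.26937.
Difference = -0.0983.

-0.0983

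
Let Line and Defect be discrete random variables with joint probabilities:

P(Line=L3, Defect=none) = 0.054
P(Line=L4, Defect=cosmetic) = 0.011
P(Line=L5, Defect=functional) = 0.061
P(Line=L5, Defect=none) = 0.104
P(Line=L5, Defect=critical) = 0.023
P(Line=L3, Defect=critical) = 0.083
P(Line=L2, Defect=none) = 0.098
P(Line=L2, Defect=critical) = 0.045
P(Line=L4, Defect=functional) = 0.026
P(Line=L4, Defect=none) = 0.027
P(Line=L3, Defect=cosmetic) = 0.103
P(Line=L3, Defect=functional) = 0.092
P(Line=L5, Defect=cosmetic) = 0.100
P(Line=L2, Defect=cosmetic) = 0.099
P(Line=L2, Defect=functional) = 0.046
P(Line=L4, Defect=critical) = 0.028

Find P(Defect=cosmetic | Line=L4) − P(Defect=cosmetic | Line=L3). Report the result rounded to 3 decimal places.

P(Line=L4) = 0.027 + 0.011 + 0.026 + 0.028 = 0.092; P(Defect=cosmetic | Line=L4) = 0.011/0.092 = 0.1196.
P(Line=L3) = 0.054 + 0.103 + 0.092 + 0.083 = 0.332; P(Defect=cosmetic | Line=L3) = 0.103/0.332 = 0.3102.
Difference = -0.191.

-0.191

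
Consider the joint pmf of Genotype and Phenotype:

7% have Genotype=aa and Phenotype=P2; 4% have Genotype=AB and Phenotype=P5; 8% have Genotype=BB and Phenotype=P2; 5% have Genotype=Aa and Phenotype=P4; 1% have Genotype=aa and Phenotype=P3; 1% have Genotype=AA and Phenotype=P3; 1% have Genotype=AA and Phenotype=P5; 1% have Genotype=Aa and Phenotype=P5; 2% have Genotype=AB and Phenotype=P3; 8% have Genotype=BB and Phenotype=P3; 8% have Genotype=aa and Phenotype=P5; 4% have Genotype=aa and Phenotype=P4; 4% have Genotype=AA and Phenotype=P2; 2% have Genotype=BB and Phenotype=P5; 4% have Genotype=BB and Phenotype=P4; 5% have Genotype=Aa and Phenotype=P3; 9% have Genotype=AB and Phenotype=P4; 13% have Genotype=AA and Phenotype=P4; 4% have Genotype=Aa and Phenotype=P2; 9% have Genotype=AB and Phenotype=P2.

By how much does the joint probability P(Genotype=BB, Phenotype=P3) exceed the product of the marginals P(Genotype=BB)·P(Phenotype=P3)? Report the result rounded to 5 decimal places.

0.04260

P(Genotype=BB) = 0.08 + 0.08 + 0.04 + 0.02 = 0.22.
P(Phenotype=P3) = 0.01 + 0.05 + 0.01 + 0.02 + 0.08 = 0.17.
P(Genotype=BB, Phenotype=P3) − P(Genotype=BB)P(Phenotype=P3) = 0.08 − 0.22×0.17 = 0.04260.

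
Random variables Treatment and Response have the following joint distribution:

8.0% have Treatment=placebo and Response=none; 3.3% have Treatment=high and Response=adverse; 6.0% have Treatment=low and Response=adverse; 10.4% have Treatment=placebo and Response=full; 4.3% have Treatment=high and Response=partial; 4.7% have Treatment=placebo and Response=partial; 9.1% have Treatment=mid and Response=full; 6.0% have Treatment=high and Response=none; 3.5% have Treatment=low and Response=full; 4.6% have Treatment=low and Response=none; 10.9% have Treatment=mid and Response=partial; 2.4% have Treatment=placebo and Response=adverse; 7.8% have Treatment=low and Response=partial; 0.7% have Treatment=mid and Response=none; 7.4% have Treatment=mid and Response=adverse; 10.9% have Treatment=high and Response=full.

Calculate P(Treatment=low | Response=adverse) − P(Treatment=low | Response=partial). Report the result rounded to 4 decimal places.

0.0325

P(Response=adverse) = 0.024 + 0.060 + 0.074 + 0.033 = 0.191; P(Treatment=low | Response=adverse) = 0.060/0.191 = 0.31414.
P(Response=partial) = 0.047 + 0.078 + 0.109 + 0.043 = 0.277; P(Treatment=low | Response=partial) = 0.078/0.277 = 0.28159.
Difference = 0.0325.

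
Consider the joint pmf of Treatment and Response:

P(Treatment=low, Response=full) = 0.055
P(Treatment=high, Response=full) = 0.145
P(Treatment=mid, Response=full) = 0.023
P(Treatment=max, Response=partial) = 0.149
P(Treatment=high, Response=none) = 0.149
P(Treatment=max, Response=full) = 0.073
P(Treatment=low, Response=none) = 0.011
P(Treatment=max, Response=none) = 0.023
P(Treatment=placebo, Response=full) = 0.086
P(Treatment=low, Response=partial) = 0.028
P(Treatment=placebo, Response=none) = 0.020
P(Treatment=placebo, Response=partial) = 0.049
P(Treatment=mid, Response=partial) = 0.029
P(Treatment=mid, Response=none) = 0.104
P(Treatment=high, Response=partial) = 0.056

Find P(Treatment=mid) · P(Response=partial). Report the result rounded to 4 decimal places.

P(Treatment=mid) = 0.104 + 0.029 + 0.023 = 0.156.
P(Response=partial) = 0.049 + 0.028 + 0.029 + 0.056 + 0.149 = 0.311.
Product: 0.156 × 0.311 = 0.0485.

0.0485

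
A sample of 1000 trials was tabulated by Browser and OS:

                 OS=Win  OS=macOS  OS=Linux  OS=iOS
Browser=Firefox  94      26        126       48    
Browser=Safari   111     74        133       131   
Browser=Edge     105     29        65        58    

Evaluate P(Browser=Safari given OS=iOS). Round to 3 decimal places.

Total with OS=iOS: 48 + 131 + 58 = 237.
P(Browser=Safari | OS=iOS) = 131/237 = 0.553.

0.553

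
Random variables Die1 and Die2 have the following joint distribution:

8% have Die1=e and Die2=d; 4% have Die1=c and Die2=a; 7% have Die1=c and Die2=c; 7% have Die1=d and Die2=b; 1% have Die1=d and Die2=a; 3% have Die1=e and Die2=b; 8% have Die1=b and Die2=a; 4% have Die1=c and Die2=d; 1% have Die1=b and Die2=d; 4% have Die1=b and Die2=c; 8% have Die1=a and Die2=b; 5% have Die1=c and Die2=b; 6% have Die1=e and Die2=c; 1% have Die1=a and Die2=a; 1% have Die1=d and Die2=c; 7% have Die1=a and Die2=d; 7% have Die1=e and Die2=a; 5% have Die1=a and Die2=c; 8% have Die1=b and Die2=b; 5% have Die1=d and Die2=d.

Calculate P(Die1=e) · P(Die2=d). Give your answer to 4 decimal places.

P(Die1=e) = 0.07 + 0.03 + 0.06 + 0.08 = 0.24.
P(Die2=d) = 0.07 + 0.01 + 0.04 + 0.05 + 0.08 = 0.25.
Product: 0.24 × 0.25 = 0.0600.

0.0600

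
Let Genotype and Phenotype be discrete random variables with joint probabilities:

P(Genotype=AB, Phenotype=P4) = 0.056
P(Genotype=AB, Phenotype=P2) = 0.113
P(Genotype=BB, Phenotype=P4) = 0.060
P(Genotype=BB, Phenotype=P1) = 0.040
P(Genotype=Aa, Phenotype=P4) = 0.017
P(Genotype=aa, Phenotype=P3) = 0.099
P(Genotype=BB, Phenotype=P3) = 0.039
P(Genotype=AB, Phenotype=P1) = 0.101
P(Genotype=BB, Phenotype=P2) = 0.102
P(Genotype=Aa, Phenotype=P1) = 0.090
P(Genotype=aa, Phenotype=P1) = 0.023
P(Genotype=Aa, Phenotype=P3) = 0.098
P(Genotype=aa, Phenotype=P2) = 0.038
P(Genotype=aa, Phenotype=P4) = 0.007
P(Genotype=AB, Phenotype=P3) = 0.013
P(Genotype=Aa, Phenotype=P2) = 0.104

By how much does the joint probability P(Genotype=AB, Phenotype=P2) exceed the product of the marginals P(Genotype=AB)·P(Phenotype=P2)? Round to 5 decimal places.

0.01197

P(Genotype=AB) = 0.101 + 0.113 + 0.013 + 0.056 = 0.283.
P(Phenotype=P2) = 0.104 + 0.038 + 0.113 + 0.102 = 0.357.
P(Genotype=AB, Phenotype=P2) − P(Genotype=AB)P(Phenotype=P2) = 0.113 − 0.283×0.357 = 0.01197.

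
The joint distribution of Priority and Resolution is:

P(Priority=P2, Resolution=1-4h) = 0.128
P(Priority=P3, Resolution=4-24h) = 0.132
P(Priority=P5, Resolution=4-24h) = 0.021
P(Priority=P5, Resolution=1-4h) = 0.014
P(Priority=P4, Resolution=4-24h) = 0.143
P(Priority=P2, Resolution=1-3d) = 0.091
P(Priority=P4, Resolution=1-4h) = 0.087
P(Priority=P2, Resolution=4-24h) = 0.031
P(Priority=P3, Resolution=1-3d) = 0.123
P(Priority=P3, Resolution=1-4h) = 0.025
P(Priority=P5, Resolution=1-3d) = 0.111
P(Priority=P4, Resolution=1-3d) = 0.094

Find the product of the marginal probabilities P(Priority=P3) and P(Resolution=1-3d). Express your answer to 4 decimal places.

0.1173

P(Priority=P3) = 0.025 + 0.132 + 0.123 = 0.280.
P(Resolution=1-3d) = 0.091 + 0.123 + 0.094 + 0.111 = 0.419.
Product: 0.280 × 0.419 = 0.1173.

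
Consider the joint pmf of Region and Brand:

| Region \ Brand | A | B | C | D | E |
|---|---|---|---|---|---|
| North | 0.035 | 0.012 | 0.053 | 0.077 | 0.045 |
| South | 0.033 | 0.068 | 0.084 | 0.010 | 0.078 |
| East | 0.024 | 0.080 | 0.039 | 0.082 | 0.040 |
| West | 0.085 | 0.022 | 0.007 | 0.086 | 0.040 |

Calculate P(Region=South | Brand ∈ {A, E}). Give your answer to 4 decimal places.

0.2921

P(Brand=A) = 0.035 + 0.033 + 0.024 + 0.085 = 0.177.
P(Brand=E) = 0.045 + 0.078 + 0.040 + 0.040 = 0.203.
P(Brand ∈ {A, E}) = 0.177 + 0.203 = 0.380; P(Region=South, Brand ∈ {A, E}) = 0.033 + 0.078 = 0.111.
P(Region=South | Brand ∈ {A, E}) = 0.111/0.380 = 0.2921.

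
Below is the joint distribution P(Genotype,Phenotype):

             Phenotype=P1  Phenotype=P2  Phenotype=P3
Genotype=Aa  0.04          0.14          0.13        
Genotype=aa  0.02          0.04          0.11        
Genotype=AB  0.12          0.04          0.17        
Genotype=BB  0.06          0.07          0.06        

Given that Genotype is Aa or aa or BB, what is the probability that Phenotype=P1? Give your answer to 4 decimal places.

P(Genotype=Aa) = 0.04 + 0.14 + 0.13 = 0.31.
P(Genotype=aa) = 0.02 + 0.04 + 0.11 = 0.17.
P(Genotype=BB) = 0.06 + 0.07 + 0.06 = 0.19.
P(Genotype ∈ {Aa, aa, BB}) = 0.31 + 0.17 + 0.19 = 0.67; P(Phenotype=P1, Genotype ∈ {Aa, aa, BB}) = 0.04 + 0.02 + 0.06 = 0.12.
P(Phenotype=P1 | Genotype ∈ {Aa, aa, BB}) = 0.12/0.67 = 0.1791.

0.1791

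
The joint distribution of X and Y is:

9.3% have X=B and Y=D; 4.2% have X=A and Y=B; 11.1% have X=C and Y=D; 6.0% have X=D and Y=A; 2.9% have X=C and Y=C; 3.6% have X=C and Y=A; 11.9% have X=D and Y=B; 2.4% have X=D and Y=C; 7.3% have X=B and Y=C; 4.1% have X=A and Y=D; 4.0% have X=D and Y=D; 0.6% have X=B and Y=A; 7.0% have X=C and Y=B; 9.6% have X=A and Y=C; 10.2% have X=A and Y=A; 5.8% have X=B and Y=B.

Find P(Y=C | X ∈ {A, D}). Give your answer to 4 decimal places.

P(X=A) = 0.102 + 0.042 + 0.096 + 0.041 = 0.281.
P(X=D) = 0.060 + 0.119 + 0.024 + 0.040 = 0.243.
P(X ∈ {A, D}) = 0.281 + 0.243 = 0.524; P(Y=C, X ∈ {A, D}) = 0.096 + 0.024 = 0.120.
P(Y=C | X ∈ {A, D}) = 0.120/0.524 = 0.2290.

0.2290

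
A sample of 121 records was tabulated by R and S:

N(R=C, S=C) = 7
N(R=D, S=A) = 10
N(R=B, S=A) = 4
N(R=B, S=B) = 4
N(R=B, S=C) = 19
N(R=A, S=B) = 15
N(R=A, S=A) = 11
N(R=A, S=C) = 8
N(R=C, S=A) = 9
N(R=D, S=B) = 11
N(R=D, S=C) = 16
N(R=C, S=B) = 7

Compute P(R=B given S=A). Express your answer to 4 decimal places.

Total with S=A: 11 + 4 + 9 + 10 = 34.
P(R=B | S=A) = 4/34 = 0.1176.

0.1176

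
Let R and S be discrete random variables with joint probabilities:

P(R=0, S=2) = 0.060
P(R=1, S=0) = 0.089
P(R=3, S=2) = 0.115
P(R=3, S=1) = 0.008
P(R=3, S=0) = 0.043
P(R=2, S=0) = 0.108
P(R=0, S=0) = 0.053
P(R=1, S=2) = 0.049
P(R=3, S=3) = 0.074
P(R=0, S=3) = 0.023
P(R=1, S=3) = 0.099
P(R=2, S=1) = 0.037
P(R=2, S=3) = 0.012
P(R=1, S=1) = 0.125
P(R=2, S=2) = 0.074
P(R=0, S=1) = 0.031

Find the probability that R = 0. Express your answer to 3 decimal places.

P(R=0) = 0.053 + 0.031 + 0.060 + 0.023 = 0.167.

0.167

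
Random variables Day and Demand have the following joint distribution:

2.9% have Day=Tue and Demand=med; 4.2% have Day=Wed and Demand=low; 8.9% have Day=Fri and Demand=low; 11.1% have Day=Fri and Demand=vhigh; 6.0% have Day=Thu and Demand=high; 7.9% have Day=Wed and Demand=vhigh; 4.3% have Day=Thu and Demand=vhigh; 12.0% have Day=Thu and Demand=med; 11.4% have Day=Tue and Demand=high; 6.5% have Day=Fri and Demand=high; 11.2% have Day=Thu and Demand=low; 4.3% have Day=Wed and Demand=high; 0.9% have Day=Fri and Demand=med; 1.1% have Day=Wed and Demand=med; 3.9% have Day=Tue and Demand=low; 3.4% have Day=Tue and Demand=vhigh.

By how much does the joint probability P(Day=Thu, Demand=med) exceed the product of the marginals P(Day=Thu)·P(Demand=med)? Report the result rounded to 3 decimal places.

0.063

P(Day=Thu) = 0.112 + 0.120 + 0.060 + 0.043 = 0.335.
P(Demand=med) = 0.029 + 0.011 + 0.120 + 0.009 = 0.169.
P(Day=Thu, Demand=med) − P(Day=Thu)P(Demand=med) = 0.120 − 0.335×0.169 = 0.063.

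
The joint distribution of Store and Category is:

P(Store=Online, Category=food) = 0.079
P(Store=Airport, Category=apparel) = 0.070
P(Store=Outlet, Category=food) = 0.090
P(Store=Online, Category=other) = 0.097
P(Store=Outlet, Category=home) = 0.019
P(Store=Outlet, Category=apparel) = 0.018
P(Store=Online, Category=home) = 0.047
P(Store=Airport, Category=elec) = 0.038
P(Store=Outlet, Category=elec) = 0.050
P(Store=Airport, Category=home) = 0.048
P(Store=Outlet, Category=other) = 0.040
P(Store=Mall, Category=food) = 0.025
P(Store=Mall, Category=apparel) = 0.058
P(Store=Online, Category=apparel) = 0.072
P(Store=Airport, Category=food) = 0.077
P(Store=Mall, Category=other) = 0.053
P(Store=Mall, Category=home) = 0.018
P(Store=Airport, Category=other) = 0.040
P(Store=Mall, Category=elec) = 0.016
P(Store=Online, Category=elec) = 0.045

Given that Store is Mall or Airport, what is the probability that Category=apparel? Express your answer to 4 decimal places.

0.2889

P(Store=Mall) = 0.025 + 0.058 + 0.016 + 0.018 + 0.053 = 0.170.
P(Store=Airport) = 0.077 + 0.070 + 0.038 + 0.048 + 0.040 = 0.273.
P(Store ∈ {Mall, Airport}) = 0.170 + 0.273 = 0.443; P(Category=apparel, Store ∈ {Mall, Airport}) = 0.058 + 0.070 = 0.128.
P(Category=apparel | Store ∈ {Mall, Airport}) = 0.128/0.443 = 0.2889.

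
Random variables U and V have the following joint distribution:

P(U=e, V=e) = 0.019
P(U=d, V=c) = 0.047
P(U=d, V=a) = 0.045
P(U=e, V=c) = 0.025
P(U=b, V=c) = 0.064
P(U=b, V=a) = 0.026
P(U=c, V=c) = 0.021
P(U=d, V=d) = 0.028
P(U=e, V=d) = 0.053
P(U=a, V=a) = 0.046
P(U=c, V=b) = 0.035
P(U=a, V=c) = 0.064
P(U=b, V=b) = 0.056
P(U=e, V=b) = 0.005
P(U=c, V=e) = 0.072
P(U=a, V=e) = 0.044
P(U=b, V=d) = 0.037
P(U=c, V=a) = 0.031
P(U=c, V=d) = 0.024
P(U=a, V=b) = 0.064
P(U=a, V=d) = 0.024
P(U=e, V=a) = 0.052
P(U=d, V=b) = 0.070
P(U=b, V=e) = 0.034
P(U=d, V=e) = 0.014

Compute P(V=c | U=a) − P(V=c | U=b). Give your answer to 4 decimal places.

P(U=a) = 0.046 + 0.064 + 0.064 + 0.024 + 0.044 = 0.242; P(V=c | U=a) = 0.064/0.242 = 0.26446.
P(U=b) = 0.026 + 0.056 + 0.064 + 0.037 + 0.034 = 0.217; P(V=c | U=b) = 0.064/0.217 = 0.29493.
Difference = -0.0305.

-0.0305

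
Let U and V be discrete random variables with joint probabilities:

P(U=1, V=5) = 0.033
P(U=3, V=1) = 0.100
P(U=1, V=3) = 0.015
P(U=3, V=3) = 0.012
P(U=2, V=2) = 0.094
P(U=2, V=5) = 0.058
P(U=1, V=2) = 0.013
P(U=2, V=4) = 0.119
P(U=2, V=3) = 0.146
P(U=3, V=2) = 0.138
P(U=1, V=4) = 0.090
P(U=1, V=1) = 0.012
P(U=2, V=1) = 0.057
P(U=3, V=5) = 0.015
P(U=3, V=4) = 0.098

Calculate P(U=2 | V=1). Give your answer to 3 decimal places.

0.337

P(V=1) = 0.012 + 0.057 + 0.100 = 0.169.
P(U=2 | V=1) = 0.057/0.169 = 0.337.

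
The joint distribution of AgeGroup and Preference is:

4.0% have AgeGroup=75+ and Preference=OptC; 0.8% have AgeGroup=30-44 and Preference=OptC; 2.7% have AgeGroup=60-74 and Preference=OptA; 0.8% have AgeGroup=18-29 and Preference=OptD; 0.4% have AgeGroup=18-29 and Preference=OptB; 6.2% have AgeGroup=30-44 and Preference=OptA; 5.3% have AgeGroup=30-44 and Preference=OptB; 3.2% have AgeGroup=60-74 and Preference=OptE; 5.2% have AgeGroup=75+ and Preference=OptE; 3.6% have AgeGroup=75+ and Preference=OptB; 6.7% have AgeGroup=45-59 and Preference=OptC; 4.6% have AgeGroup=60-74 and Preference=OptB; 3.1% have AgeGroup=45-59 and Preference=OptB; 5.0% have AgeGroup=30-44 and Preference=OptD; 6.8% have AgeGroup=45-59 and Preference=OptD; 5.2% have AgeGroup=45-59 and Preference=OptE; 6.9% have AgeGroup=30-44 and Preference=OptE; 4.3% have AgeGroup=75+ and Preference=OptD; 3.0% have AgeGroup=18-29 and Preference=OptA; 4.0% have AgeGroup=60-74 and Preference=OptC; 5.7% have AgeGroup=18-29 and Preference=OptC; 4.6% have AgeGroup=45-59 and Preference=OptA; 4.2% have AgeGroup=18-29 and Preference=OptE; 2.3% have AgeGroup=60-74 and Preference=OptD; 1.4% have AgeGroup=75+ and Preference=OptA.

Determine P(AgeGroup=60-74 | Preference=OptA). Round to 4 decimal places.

0.1508

P(Preference=OptA) = 0.030 + 0.062 + 0.046 + 0.027 + 0.014 = 0.179.
P(AgeGroup=60-74 | Preference=OptA) = 0.027/0.179 = 0.1508.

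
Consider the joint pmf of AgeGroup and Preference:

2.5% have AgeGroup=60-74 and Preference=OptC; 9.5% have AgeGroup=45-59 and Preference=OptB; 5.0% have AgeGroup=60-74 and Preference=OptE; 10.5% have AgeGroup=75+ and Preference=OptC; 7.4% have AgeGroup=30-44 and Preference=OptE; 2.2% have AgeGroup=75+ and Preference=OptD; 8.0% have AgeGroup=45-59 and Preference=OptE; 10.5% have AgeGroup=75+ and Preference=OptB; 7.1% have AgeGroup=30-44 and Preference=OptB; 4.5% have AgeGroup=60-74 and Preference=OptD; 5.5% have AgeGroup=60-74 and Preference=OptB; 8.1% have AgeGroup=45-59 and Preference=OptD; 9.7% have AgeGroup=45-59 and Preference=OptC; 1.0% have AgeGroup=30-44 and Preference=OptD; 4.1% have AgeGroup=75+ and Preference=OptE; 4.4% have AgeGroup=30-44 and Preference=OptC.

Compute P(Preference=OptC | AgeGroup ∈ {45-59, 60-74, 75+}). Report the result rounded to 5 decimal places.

0.28340

P(AgeGroup=45-59) = 0.095 + 0.097 + 0.081 + 0.080 = 0.353.
P(AgeGroup=60-74) = 0.055 + 0.025 + 0.045 + 0.050 = 0.175.
P(AgeGroup=75+) = 0.105 + 0.105 + 0.022 + 0.041 = 0.273.
P(AgeGroup ∈ {45-59, 60-74, 75+}) = 0.353 + 0.175 + 0.273 = 0.801; P(Preference=OptC, AgeGroup ∈ {45-59, 60-74, 75+}) = 0.097 + 0.025 + 0.105 = 0.227.
P(Preference=OptC | AgeGroup ∈ {45-59, 60-74, 75+}) = 0.227/0.801 = 0.28340.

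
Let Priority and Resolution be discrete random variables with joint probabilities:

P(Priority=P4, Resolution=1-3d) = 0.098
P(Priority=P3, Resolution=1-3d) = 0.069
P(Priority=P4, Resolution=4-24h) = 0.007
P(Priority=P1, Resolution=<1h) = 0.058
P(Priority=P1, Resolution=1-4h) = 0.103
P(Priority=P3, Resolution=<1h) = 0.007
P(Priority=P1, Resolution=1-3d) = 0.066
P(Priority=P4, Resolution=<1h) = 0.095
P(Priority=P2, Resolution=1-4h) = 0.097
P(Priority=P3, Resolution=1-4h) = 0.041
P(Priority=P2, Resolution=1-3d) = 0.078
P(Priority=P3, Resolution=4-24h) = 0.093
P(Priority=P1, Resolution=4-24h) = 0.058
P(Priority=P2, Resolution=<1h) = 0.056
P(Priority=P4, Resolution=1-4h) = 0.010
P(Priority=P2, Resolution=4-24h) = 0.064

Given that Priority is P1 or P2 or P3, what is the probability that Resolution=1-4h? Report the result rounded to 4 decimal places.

P(Priority=P1) = 0.058 + 0.103 + 0.058 + 0.066 = 0.285.
P(Priority=P2) = 0.056 + 0.097 + 0.064 + 0.078 = 0.295.
P(Priority=P3) = 0.007 + 0.041 + 0.093 + 0.069 = 0.210.
P(Priority ∈ {P1, P2, P3}) = 0.285 + 0.295 + 0.210 = 0.790; P(Resolution=1-4h, Priority ∈ {P1, P2, P3}) = 0.103 + 0.097 + 0.041 = 0.241.
P(Resolution=1-4h | Priority ∈ {P1, P2, P3}) = 0.241/0.790 = 0.3051.

0.3051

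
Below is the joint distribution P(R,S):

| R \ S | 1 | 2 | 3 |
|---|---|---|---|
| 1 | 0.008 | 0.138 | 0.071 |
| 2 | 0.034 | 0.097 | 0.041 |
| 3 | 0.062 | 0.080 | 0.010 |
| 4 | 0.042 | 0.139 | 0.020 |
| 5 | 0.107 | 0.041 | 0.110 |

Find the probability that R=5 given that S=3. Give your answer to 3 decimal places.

P(S=3) = 0.071 + 0.041 + 0.010 + 0.020 + 0.110 = 0.252.
P(R=5 | S=3) = 0.110/0.252 = 0.437.

0.437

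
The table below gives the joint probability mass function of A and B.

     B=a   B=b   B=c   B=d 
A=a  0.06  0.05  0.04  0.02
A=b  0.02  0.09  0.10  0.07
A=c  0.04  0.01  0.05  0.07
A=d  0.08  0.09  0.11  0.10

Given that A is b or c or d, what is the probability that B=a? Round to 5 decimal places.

0.16867

P(A=b) = 0.02 + 0.09 + 0.10 + 0.07 = 0.28.
P(A=c) = 0.04 + 0.01 + 0.05 + 0.07 = 0.17.
P(A=d) = 0.08 + 0.09 + 0.11 + 0.10 = 0.38.
P(A ∈ {b, c, d}) = 0.28 + 0.17 + 0.38 = 0.83; P(B=a, A ∈ {b, c, d}) = 0.02 + 0.04 + 0.08 = 0.14.
P(B=a | A ∈ {b, c, d}) = 0.14/0.83 = 0.16867.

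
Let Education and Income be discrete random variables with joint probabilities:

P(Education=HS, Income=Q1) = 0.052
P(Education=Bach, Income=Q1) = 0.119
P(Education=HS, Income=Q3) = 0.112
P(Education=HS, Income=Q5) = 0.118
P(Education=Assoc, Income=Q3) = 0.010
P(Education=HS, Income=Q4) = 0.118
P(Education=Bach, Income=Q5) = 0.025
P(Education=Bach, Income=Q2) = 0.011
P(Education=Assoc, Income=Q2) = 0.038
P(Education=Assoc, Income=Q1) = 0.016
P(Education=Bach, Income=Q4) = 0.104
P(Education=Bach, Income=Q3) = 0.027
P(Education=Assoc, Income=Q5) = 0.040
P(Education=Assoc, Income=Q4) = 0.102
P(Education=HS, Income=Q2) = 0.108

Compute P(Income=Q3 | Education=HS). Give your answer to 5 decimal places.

P(Education=HS) = 0.052 + 0.108 + 0.112 + 0.118 + 0.118 = 0.508.
P(Income=Q3 | Education=HS) = 0.112/0.508 = 0.22047.

0.22047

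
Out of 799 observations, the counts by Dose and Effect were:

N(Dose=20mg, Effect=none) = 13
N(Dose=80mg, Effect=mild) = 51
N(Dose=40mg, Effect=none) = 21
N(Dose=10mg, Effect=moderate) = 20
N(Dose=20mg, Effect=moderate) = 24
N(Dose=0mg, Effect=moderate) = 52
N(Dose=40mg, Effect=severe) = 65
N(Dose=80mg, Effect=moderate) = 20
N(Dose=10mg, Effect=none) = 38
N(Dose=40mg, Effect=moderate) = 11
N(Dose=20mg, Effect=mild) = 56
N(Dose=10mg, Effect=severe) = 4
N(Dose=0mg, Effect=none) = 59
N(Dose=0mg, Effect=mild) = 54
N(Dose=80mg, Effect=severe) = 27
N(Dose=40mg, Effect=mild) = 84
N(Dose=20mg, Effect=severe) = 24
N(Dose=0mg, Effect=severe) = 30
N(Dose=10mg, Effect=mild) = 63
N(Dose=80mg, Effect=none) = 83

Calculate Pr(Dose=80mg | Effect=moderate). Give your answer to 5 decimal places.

0.15748

Total with Effect=moderate: 52 + 20 + 24 + 11 + 20 = 127.
P(Dose=80mg | Effect=moderate) = 20/127 = 0.15748.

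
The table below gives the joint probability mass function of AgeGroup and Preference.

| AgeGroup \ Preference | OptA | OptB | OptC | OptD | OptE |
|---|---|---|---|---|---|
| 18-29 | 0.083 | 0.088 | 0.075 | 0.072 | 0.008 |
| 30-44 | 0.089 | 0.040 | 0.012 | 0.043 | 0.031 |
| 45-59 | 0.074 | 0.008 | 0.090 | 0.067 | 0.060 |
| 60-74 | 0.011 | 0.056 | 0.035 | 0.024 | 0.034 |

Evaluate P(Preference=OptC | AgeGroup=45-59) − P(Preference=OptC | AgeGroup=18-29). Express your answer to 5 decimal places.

0.07094

P(AgeGroup=45-59) = 0.074 + 0.008 + 0.090 + 0.067 + 0.060 = 0.299; P(Preference=OptC | AgeGroup=45-59) = 0.090/0.299 = 0.301003.
P(AgeGroup=18-29) = 0.083 + 0.088 + 0.075 + 0.072 + 0.008 = 0.326; P(Preference=OptC | AgeGroup=18-29) = 0.075/0.326 = 0.230061.
Difference = 0.07094.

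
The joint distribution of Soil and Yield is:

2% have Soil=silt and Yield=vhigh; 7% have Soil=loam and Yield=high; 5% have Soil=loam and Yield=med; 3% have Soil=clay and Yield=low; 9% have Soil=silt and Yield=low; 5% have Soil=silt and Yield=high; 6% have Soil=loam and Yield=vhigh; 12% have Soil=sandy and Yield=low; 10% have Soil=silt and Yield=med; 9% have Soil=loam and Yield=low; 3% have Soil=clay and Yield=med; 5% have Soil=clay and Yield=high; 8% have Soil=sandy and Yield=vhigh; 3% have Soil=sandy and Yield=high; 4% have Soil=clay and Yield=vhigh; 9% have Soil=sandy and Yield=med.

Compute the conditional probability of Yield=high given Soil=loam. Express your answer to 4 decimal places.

0.2593

P(Soil=loam) = 0.09 + 0.05 + 0.07 + 0.06 = 0.27.
P(Yield=high | Soil=loam) = 0.07/0.27 = 0.2593.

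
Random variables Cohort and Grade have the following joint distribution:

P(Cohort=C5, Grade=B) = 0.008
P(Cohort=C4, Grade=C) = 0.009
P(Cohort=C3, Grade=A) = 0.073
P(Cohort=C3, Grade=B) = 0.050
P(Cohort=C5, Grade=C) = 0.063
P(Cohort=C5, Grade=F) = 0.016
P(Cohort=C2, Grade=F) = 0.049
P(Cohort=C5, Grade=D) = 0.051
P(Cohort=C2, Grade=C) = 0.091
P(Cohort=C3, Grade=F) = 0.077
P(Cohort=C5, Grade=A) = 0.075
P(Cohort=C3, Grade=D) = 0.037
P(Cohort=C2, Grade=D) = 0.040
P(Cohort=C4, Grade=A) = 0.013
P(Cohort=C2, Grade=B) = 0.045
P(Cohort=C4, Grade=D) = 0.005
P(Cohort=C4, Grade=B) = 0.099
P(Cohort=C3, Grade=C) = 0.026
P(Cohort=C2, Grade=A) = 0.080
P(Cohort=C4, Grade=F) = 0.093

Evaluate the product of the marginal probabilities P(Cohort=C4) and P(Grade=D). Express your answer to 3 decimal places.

P(Cohort=C4) = 0.013 + 0.099 + 0.009 + 0.005 + 0.093 = 0.219.
P(Grade=D) = 0.040 + 0.037 + 0.005 + 0.051 = 0.133.
Product: 0.219 × 0.133 = 0.029.

0.029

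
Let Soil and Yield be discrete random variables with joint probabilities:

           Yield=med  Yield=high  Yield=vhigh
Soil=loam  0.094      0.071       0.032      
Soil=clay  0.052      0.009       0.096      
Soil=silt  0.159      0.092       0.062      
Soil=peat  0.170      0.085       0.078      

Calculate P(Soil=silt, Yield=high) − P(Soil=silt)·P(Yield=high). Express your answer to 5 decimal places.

P(Soil=silt) = 0.159 + 0.092 + 0.062 = 0.313.
P(Yield=high) = 0.071 + 0.009 + 0.092 + 0.085 = 0.257.
P(Soil=silt, Yield=high) − P(Soil=silt)P(Yield=high) = 0.092 − 0.313×0.257 = 0.01156.

0.01156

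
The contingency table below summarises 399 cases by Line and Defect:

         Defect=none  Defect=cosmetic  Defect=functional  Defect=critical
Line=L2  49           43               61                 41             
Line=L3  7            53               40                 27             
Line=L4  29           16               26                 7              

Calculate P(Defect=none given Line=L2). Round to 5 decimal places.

0.25258

Total with Line=L2: 49 + 43 + 61 + 41 = 194.
P(Defect=none | Line=L2) = 49/194 = 0.25258.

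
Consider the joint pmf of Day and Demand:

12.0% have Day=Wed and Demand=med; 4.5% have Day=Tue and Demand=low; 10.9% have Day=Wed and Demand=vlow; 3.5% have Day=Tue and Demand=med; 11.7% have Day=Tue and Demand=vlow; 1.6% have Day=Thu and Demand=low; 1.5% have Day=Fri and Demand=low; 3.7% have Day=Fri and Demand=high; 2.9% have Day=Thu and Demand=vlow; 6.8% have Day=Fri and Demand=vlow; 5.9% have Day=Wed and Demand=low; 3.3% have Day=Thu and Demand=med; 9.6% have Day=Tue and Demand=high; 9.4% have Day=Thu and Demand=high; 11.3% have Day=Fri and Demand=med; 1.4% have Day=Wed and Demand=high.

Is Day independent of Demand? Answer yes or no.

no

P(Day=Wed) = 0.302 and P(Demand=high) = 0.241, so their product is 0.07278, but P(Day=Wed, Demand=high) = 0.014. Since these differ, Day and Demand are not independent.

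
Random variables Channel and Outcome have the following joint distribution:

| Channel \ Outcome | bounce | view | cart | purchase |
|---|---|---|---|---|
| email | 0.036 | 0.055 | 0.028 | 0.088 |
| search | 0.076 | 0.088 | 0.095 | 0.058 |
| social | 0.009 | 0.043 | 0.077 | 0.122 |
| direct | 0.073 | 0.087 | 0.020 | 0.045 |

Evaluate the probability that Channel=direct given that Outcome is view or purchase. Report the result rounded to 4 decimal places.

P(Outcome=view) = 0.055 + 0.088 + 0.043 + 0.087 = 0.273.
P(Outcome=purchase) = 0.088 + 0.058 + 0.122 + 0.045 = 0.313.
P(Outcome ∈ {view, purchase}) = 0.273 + 0.313 = 0.586; P(Channel=direct, Outcome ∈ {view, purchase}) = 0.087 + 0.045 = 0.132.
P(Channel=direct | Outcome ∈ {view, purchase}) = 0.132/0.586 = 0.2253.

0.2253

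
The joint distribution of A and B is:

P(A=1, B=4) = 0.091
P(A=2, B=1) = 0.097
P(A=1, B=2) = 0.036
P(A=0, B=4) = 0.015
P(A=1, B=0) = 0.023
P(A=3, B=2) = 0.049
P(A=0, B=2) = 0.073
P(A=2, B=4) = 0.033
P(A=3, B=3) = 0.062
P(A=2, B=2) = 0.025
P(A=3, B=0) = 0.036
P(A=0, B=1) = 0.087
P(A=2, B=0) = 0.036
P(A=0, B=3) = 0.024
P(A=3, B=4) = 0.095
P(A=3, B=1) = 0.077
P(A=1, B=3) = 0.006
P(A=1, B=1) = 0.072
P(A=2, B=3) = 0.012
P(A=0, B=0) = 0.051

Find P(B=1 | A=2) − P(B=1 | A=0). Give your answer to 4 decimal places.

P(A=2) = 0.036 + 0.097 + 0.025 + 0.012 + 0.033 = 0.203; P(B=1 | A=2) = 0.097/0.203 = 0.47783.
P(A=0) = 0.051 + 0.087 + 0.073 + 0.024 + 0.015 = 0.250; P(B=1 | A=0) = 0.087/0.250 = 0.34800.
Difference = 0.1298.

0.1298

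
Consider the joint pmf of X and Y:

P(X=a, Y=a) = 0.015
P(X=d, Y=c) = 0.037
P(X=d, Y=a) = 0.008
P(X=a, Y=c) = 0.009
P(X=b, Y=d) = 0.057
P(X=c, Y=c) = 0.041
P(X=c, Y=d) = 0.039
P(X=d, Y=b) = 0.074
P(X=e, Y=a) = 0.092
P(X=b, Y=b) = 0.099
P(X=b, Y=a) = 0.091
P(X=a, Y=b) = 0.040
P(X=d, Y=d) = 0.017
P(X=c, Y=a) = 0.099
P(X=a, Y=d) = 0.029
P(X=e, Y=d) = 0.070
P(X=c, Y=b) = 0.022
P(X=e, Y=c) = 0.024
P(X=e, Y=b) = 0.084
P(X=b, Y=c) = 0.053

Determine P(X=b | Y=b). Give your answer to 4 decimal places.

P(Y=b) = 0.040 + 0.099 + 0.022 + 0.074 + 0.084 = 0.319.
P(X=b | Y=b) = 0.099/0.319 = 0.3103.

0.3103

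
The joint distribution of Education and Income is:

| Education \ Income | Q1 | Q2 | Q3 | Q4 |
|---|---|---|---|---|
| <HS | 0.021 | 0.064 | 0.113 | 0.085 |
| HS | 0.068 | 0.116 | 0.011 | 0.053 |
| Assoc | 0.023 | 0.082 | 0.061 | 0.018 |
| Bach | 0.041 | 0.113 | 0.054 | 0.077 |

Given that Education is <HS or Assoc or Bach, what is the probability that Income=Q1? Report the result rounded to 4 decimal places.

P(Education=<HS) = 0.021 + 0.064 + 0.113 + 0.085 = 0.283.
P(Education=Assoc) = 0.023 + 0.082 + 0.061 + 0.018 = 0.184.
P(Education=Bach) = 0.041 + 0.113 + 0.054 + 0.077 = 0.285.
P(Education ∈ {<HS, Assoc, Bach}) = 0.283 + 0.184 + 0.285 = 0.752; P(Income=Q1, Education ∈ {<HS, Assoc, Bach}) = 0.021 + 0.023 + 0.041 = 0.085.
P(Income=Q1 | Education ∈ {<HS, Assoc, Bach}) = 0.085/0.752 = 0.1130.

0.1130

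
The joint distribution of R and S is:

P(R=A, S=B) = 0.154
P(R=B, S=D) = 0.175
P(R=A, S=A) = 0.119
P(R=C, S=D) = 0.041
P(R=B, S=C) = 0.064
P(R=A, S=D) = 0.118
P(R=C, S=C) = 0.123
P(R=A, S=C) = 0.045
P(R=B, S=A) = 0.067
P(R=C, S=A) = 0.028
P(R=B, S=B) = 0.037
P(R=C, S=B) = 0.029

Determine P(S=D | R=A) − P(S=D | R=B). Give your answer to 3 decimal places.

-0.240

P(R=A) = 0.119 + 0.154 + 0.045 + 0.118 = 0.436; P(S=D | R=A) = 0.118/0.436 = 0.2706.
P(R=B) = 0.067 + 0.037 + 0.064 + 0.175 = 0.343; P(S=D | R=B) = 0.175/0.343 = 0.5102.
Difference = -0.240.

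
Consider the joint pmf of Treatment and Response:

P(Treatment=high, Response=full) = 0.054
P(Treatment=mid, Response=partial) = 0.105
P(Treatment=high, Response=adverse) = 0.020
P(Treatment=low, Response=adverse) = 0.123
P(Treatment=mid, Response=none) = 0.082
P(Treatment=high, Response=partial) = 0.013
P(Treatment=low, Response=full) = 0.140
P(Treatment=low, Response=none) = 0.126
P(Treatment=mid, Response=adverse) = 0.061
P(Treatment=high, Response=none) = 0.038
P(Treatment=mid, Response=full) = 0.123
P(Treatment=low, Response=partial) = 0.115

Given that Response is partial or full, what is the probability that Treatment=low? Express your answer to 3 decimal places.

P(Response=partial) = 0.115 + 0.105 + 0.013 = 0.233.
P(Response=full) = 0.140 + 0.123 + 0.054 = 0.317.
P(Response ∈ {partial, full}) = 0.233 + 0.317 = 0.550; P(Treatment=low, Response ∈ {partial, full}) = 0.115 + 0.140 = 0.255.
P(Treatment=low | Response ∈ {partial, full}) = 0.255/0.550 = 0.464.

0.464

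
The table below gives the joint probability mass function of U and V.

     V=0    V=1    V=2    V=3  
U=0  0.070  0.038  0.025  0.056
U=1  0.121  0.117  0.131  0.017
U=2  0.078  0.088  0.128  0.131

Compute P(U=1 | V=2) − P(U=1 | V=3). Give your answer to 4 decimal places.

P(V=2) = 0.025 + 0.131 + 0.128 = 0.284; P(U=1 | V=2) = 0.131/0.284 = 0.46127.
P(V=3) = 0.056 + 0.017 + 0.131 = 0.204; P(U=1 | V=3) = 0.017/0.204 = 0.08333.
Difference = 0.3779.

0.3779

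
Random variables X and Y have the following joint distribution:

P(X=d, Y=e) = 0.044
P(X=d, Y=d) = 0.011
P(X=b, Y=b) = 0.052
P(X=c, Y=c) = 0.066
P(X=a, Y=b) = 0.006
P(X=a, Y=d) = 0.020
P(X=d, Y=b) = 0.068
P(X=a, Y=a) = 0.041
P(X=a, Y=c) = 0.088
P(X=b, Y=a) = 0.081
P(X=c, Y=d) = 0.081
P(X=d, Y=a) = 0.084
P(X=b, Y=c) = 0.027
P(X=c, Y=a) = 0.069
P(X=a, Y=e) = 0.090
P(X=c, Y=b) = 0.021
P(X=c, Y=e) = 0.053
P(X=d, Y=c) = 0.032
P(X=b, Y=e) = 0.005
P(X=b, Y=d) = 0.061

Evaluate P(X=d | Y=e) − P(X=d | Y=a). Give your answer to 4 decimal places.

-0.0763

P(Y=e) = 0.090 + 0.005 + 0.053 + 0.044 = 0.192; P(X=d | Y=e) = 0.044/0.192 = 0.22917.
P(Y=a) = 0.041 + 0.081 + 0.069 + 0.084 = 0.275; P(X=d | Y=a) = 0.084/0.275 = 0.30545.
Difference = -0.0763.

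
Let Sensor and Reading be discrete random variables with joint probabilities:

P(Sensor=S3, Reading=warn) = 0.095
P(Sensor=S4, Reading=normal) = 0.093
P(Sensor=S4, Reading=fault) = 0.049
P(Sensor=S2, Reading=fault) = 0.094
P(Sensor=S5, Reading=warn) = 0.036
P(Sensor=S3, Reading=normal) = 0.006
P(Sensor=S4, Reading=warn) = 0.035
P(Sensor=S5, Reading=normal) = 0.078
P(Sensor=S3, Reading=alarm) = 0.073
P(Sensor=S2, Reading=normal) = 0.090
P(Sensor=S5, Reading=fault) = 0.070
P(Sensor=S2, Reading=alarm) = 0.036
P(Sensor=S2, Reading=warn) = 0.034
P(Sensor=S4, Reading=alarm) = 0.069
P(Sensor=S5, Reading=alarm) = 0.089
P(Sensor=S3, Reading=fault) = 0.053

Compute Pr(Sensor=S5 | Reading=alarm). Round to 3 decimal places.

P(Reading=alarm) = 0.036 + 0.073 + 0.069 + 0.089 = 0.267.
P(Sensor=S5 | Reading=alarm) = 0.089/0.267 = 0.333.

0.333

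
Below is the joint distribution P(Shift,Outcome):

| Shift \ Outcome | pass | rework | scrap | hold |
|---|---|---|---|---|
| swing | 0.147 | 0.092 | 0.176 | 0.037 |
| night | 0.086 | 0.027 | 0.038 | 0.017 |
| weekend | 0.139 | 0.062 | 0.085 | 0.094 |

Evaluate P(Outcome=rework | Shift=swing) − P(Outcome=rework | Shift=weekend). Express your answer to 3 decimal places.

0.040

P(Shift=swing) = 0.147 + 0.092 + 0.176 + 0.037 = 0.452; P(Outcome=rework | Shift=swing) = 0.092/0.452 = 0.2035.
P(Shift=weekend) = 0.139 + 0.062 + 0.085 + 0.094 = 0.380; P(Outcome=rework | Shift=weekend) = 0.062/0.380 = 0.1632.
Difference = 0.040.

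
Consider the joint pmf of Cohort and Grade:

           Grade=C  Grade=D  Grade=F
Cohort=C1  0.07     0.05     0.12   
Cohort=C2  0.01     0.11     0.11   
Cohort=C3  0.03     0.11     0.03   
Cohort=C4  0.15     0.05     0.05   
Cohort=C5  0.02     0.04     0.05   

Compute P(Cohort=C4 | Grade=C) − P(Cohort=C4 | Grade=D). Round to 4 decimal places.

P(Grade=C) = 0.07 + 0.01 + 0.03 + 0.15 + 0.02 = 0.28; P(Cohort=C4 | Grade=C) = 0.15/0.28 = 0.53571.
P(Grade=D) = 0.05 + 0.11 + 0.11 + 0.05 + 0.04 = 0.36; P(Cohort=C4 | Grade=D) = 0.05/0.36 = 0.13889.
Difference = 0.3968.

0.3968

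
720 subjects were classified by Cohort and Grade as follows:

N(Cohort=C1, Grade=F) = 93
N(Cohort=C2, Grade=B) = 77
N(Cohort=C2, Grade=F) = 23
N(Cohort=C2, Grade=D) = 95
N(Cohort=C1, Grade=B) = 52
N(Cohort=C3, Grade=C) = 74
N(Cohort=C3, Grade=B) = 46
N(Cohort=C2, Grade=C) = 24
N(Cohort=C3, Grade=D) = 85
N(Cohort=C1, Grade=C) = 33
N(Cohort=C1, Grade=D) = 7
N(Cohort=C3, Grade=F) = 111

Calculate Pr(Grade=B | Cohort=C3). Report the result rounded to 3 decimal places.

Total with Cohort=C3: 46 + 74 + 85 + 111 = 316.
P(Grade=B | Cohort=C3) = 46/316 = 0.146.

0.146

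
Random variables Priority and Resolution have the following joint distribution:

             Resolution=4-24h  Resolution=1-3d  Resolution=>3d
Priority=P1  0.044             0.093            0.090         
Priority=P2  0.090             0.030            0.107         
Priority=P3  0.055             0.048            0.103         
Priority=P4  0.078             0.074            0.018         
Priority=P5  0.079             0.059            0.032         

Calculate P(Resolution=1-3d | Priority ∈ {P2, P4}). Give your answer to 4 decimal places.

P(Priority=P2) = 0.090 + 0.030 + 0.107 = 0.227.
P(Priority=P4) = 0.078 + 0.074 + 0.018 = 0.170.
P(Priority ∈ {P2, P4}) = 0.227 + 0.170 = 0.397; P(Resolution=1-3d, Priority ∈ {P2, P4}) = 0.030 + 0.074 = 0.104.
P(Resolution=1-3d | Priority ∈ {P2, P4}) = 0.104/0.397 = 0.2620.

0.2620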